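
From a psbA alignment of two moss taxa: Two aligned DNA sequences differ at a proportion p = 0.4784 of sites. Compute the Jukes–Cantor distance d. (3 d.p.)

d = −(3/4) ln(1 − 4p/3) = −0.75 ln(1 − 0.637867) = −0.75 ln(0.362133)
  = −0.75 × (-1.015744) = 0.761808 substitutions/site.

0.762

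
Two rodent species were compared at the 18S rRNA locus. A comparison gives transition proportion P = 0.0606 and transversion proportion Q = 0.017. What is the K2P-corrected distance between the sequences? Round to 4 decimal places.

Under the Kimura two-parameter model, d = −½ ln(1 − 2P − Q) − ¼ ln(1 − 2Q).
1 − 2P − Q = 0.8618, giving −½ ln(0.8618) = 0.074366.
1 − 2Q = 0.966, giving −¼ ln(0.966) = 0.008648.
d = 0.074366 + 0.008648 = 0.083014.

0.0830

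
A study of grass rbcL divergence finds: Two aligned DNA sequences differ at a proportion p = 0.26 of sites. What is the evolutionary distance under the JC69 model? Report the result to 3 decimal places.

d = −(3/4) ln(1 − 4p/3) = −0.75 ln(1 − 0.346667) = −0.75 ln(0.653333)
  = −0.75 × (-0.425668) = 0.319251 substitutions/site.

0.319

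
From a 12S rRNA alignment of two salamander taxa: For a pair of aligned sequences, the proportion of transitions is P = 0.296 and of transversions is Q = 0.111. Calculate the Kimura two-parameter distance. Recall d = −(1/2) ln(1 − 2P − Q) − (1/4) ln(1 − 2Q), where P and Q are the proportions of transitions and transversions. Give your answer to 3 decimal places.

0.670

Under the Kimura two-parameter model, d = −½ ln(1 − 2P − Q) − ¼ ln(1 − 2Q).
1 − 2P − Q = 0.297, giving −½ ln(0.297) = 0.607012.
1 − 2Q = 0.778, giving −¼ ln(0.778) = 0.062757.
d = 0.607012 + 0.062757 = 0.669769.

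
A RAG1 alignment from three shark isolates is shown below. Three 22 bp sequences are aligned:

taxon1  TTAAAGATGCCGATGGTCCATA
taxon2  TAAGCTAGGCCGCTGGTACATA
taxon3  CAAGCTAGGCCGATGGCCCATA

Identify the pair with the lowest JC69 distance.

taxon2 and taxon3

taxon1–taxon2: 7/22 differ, p = 0.318, d = 0.414.
taxon1–taxon3: 7/22 differ, p = 0.318, d = 0.414.
taxon2–taxon3: 4/22 differ, p = 0.182, d = 0.208.
The smallest distance is between taxon2 and taxon3.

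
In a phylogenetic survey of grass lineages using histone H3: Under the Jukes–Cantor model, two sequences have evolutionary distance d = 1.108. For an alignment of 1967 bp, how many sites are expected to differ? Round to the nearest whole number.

1139

Invert JC69: p = (3/4)(1 − e^(−4d/3)) = 0.75 × (1 − e^(-1.477333)) = 0.75 × (1 − 0.228246) = 0.578816.
Expected differing sites = pL ≈ 0.578816 × 1967 = 1138.531072 ≈ 1139.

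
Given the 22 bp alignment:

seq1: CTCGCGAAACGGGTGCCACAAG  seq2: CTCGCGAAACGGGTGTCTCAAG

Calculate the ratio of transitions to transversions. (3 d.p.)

1.000

Transitions are A↔G and C↔T; transversions are all other mismatches.
Transitions: 1. Transversions: 1.
R = 1/1 = 1.000.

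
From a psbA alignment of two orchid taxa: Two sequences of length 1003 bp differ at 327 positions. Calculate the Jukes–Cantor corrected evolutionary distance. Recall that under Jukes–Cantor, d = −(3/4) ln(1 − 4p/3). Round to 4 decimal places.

0.4278

p = 327/1003 ≈ 0.326022.
d = −(3/4) ln(1 − 4p/3) = −0.75 ln(1 − 0.434696) = −0.75 ln(0.565304)
  = −0.75 × (-0.570392) = 0.427794 substitutions/site.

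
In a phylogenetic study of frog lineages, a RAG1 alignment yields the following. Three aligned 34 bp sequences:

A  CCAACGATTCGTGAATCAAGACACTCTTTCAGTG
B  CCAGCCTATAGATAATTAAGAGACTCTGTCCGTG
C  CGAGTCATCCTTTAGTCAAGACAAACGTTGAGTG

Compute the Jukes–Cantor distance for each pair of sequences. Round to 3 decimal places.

A–B: 11/34 sites differ → p ≈ 0.323529, d = −0.75 ln(1 − 0.431372) = 0.423397 ≈ 0.423.
A–C: 12/34 sites differ → p ≈ 0.352941, d = −0.75 ln(1 − 0.470588) = 0.476991 ≈ 0.477.
B–C: 17/34 sites differ → p = 0.5, d = −0.75 ln(1 − 0.666667) = 0.823960 ≈ 0.824.

d(A,B) = 0.423, d(A,C) = 0.477, d(B,C) = 0.824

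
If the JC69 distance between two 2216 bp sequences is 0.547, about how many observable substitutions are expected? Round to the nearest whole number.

861

Invert JC69: p = (3/4)(1 − e^(−4d/3)) = 0.75 × (1 − e^(-0.729333)) = 0.75 × (1 − 0.482231) = 0.388327.
Expected differing sites = pL ≈ 0.388327 × 2216 = 860.532632 ≈ 861.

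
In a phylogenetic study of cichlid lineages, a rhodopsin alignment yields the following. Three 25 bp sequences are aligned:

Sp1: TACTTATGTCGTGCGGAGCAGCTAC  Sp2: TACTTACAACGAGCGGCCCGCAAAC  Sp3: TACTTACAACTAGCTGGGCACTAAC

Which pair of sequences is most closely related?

Sp1–Sp2: 10/25 differ, p = 0.400, d = 0.572.
Sp1–Sp3: 10/25 differ, p = 0.400, d = 0.572.
Sp2–Sp3: 6/25 differ, p = 0.240, d = 0.289.
The smallest distance is between Sp2 and Sp3.

Sp2 and Sp3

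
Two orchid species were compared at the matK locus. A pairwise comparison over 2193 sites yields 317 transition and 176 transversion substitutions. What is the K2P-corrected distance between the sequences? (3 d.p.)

P = 317/2193 ≈ 0.144551 and Q = 176/2193 ≈ 0.080255.
Under the Kimura two-parameter model, d = −½ ln(1 − 2P − Q) − ¼ ln(1 − 2Q).
1 − 2P − Q = 0.630643, giving −½ ln(0.630643) = 0.230508.
1 − 2Q = 0.83949, giving −¼ ln(0.83949) = 0.043740.
d = 0.230508 + 0.043740 = 0.274248.

0.274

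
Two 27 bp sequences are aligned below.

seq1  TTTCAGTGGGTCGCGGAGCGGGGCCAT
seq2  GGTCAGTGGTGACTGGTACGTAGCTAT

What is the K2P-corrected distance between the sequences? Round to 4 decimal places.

Of 27 sites, 4 differences are transitions and 8 are transversions, so P = 4/27 ≈ 0.148148 and Q = 8/27 ≈ 0.296296.
Under the Kimura two-parameter model, d = −½ ln(1 − 2P − Q) − ¼ ln(1 − 2Q).
1 − 2P − Q = 0.407408, giving −½ ln(0.407408) = 0.448970.
1 − 2Q = 0.407408, giving −¼ ln(0.407408) = 0.224485.
d = 0.448970 + 0.224485 = 0.673455.

0.6735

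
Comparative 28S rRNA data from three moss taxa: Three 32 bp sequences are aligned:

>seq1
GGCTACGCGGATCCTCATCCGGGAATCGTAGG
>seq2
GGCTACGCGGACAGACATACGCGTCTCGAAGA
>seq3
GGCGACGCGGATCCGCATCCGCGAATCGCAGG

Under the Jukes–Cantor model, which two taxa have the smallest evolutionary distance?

seq1–seq2: 10/32 differ, p = 0.313, d = 0.404.
seq1–seq3: 4/32 differ, p = 0.125, d = 0.137.
seq2–seq3: 10/32 differ, p = 0.313, d = 0.404.
The smallest distance is between seq1 and seq3.

seq1 and seq3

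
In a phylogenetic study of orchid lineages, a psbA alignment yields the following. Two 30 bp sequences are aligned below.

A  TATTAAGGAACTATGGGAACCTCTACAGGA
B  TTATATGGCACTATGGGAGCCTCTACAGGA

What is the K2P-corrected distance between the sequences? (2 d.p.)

0.19

Of 30 sites, 1 differences are transitions and 4 are transversions, so P = 1/30 ≈ 0.033333 and Q = 4/30 ≈ 0.133333.
Under the Kimura two-parameter model, d = −½ ln(1 − 2P − Q) − ¼ ln(1 − 2Q).
1 − 2P − Q = 0.800001, giving −½ ln(0.800001) = 0.111571.
1 − 2Q = 0.733334, giving −¼ ln(0.733334) = 0.077539.
d = 0.111571 + 0.077539 = 0.189110.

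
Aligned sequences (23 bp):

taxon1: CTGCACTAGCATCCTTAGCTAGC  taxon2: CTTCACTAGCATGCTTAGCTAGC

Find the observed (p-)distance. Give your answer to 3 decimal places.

0.087

The sequences differ at 2 of 23 positions (sites 3, 13).
p = 2/23 = 0.086956… ≈ 0.087 (to 3 d.p.).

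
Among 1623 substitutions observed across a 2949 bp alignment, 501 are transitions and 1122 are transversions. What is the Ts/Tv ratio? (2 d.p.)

R = 501/1122 = 0.446524… ≈ 0.45 (to 2 d.p.).

0.45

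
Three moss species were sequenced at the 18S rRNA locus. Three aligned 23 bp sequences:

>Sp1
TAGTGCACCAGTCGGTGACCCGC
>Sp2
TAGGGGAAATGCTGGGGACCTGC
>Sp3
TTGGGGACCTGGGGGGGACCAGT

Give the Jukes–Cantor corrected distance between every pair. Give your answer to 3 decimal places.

d(Sp1,Sp2) = 0.553, d(Sp1,Sp3) = 0.553, d(Sp2,Sp3) = 0.390

Sp1–Sp2: 9/23 sites differ → p ≈ 0.391304, d = −0.75 ln(1 − 0.521739) = 0.553199 ≈ 0.553.
Sp1–Sp3: 9/23 sites differ → p ≈ 0.391304, d = −0.75 ln(1 − 0.521739) = 0.553199 ≈ 0.553.
Sp2–Sp3: 7/23 sites differ → p ≈ 0.304348, d = −0.75 ln(1 − 0.405797) = 0.390401 ≈ 0.390.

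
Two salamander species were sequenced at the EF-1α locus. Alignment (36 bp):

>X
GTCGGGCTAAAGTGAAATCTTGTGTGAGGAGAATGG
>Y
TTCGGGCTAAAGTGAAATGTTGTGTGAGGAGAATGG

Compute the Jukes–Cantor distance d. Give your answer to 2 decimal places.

0.06

The sequences differ at 2 of 36 sites (1, 19), so p = 2/36 ≈ 0.055556.
d = −(3/4) ln(1 − 4p/3) = −0.75 ln(1 − 0.074075) = −0.75 ln(0.925925)
  = −0.75 × (-0.076962) = 0.057722 substitutions/site.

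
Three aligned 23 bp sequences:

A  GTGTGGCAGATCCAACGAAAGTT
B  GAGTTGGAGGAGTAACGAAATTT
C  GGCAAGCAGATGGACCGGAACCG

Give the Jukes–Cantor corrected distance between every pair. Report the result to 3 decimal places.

d(A,B) = 0.467, d(A,C) = 0.761, d(B,C) = 1.051

A–B: 8/23 sites differ → p ≈ 0.347826, d = −0.75 ln(1 − 0.463768) = 0.467391 ≈ 0.467.
A–C: 11/23 sites differ → p ≈ 0.478261, d = −0.75 ln(1 − 0.637681) = 0.761423 ≈ 0.761.
B–C: 13/23 sites differ → p ≈ 0.565217, d = −0.75 ln(1 − 0.753623) = 1.050669 ≈ 1.051.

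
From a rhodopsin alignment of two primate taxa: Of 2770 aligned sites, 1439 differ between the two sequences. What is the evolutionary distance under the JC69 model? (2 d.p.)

0.88

p = 1439/2770 ≈ 0.519495.
d = −(3/4) ln(1 − 4p/3) = −0.75 ln(1 − 0.69266) = −0.75 ln(0.30734)
  = −0.75 × (-1.179801) = 0.884851 substitutions/site.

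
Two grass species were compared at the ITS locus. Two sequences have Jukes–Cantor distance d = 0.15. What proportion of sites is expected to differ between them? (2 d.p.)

p = (3/4)(1 − e^(−4d/3)) = 0.75 × (1 − e^(-0.2)) = 0.75 × (1 − 0.818731) = 0.135952.

0.14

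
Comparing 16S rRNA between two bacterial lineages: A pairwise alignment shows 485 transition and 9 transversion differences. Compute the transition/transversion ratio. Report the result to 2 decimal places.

53.89

R = 485/9 = 53.888888… ≈ 53.89 (to 2 d.p.).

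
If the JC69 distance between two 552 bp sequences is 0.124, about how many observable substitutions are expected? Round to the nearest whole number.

Invert JC69: p = (3/4)(1 − e^(−4d/3)) = 0.75 × (1 − e^(-0.165333)) = 0.75 × (1 − 0.847611) = 0.114292.
Expected differing sites = pL ≈ 0.114292 × 552 = 63.089184 ≈ 63.

63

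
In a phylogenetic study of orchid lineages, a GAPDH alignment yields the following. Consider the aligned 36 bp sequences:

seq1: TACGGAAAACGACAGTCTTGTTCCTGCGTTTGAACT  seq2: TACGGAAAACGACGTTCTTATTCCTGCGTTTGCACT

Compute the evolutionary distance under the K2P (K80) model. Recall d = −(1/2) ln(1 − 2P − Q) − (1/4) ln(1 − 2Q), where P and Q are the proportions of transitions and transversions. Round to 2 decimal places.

0.12

Of 36 sites, 2 differences are transitions and 2 are transversions, so P = 2/36 ≈ 0.055556 and Q = 2/36 ≈ 0.055556.
Under the Kimura two-parameter model, d = −½ ln(1 − 2P − Q) − ¼ ln(1 − 2Q).
1 − 2P − Q = 0.833332, giving −½ ln(0.833332) = 0.091162.
1 − 2Q = 0.888888, giving −¼ ln(0.888888) = 0.029446.
d = 0.091162 + 0.029446 = 0.120608.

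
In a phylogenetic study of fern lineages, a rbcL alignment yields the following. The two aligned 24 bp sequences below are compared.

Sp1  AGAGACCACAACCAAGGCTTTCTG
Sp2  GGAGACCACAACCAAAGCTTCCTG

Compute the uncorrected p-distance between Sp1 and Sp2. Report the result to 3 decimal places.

The sequences differ at 3 of 24 positions (sites 1, 16, 21).
p = 3/24 = 0.125.

0.125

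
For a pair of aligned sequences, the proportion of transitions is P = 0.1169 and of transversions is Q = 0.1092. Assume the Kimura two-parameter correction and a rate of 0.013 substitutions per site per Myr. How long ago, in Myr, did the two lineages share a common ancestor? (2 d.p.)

Under the Kimura two-parameter model, d = −½ ln(1 − 2P − Q) − ¼ ln(1 − 2Q).
1 − 2P − Q = 0.657, giving −½ ln(0.657) = 0.210036.
1 − 2Q = 0.7816, giving −¼ ln(0.7816) = 0.061603.
d = 0.210036 + 0.061603 = 0.271639.
Under a molecular clock d = 2μt, so t = d/(2μ) = 0.271639 / (2 × 0.013) = 10.45 Myr.

10.45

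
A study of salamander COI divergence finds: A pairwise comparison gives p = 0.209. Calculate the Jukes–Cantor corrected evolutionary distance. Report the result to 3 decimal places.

0.245

d = −(3/4) ln(1 − 4p/3) = −0.75 ln(1 − 0.278667) = −0.75 ln(0.721333)
  = −0.75 × (-0.326654) = 0.244991 substitutions/site.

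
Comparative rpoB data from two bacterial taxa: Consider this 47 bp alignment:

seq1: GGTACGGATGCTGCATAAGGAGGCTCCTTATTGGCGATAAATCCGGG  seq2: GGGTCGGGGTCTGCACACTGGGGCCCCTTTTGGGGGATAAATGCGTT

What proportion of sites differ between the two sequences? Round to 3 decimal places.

0.340

The sequences differ at 16 of 47 positions.
p = 16/47 = 0.340425… ≈ 0.340 (to 3 d.p.).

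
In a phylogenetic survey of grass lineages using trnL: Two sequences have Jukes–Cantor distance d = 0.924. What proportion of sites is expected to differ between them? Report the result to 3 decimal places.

0.531

p = (3/4)(1 − e^(−4d/3)) = 0.75 × (1 − e^(-1.232)) = 0.75 × (1 − 0.291709) = 0.531218.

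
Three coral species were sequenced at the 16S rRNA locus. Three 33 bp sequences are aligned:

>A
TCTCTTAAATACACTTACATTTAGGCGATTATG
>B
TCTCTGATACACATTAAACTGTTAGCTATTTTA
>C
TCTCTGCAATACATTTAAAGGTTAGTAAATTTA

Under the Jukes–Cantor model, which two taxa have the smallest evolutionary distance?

A–B: 13/33 differ, p = 0.394, d = 0.559.
A–C: 13/33 differ, p = 0.394, d = 0.559.
B–C: 9/33 differ, p = 0.273, d = 0.339.
The smallest distance is between B and C.

B and C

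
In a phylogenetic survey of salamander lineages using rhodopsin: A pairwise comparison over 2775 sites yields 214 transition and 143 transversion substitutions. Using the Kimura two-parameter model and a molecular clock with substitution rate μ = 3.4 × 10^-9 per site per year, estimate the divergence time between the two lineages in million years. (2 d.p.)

20.94

P = 214/2775 ≈ 0.077117 and Q = 143/2775 ≈ 0.051532.
Under the Kimura two-parameter model, d = −½ ln(1 − 2P − Q) − ¼ ln(1 − 2Q).
1 − 2P − Q = 0.794234, giving −½ ln(0.794234) = 0.115189.
1 − 2Q = 0.896936, giving −¼ ln(0.896936) = 0.027193.
d = 0.115189 + 0.027193 = 0.142382.
Under a molecular clock d = 2μt, so t = d/(2μ) = 0.142382 / (2 × 3.4 × 10^-9) = 20.94 million years.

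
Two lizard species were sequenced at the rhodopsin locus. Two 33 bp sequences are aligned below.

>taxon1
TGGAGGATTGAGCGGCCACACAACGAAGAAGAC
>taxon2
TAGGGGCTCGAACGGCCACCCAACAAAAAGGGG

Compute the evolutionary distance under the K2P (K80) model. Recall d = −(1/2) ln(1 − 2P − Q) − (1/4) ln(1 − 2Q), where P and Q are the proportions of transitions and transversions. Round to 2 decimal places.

Of 33 sites, 8 differences are transitions and 3 are transversions, so P = 8/33 ≈ 0.242424 and Q = 3/33 ≈ 0.090909.
Under the Kimura two-parameter model, d = −½ ln(1 − 2P − Q) − ¼ ln(1 − 2Q).
1 − 2P − Q = 0.424243, giving −½ ln(0.424243) = 0.428724.
1 − 2Q = 0.818182, giving −¼ ln(0.818182) = 0.050168.
d = 0.428724 + 0.050168 = 0.478892.

0.48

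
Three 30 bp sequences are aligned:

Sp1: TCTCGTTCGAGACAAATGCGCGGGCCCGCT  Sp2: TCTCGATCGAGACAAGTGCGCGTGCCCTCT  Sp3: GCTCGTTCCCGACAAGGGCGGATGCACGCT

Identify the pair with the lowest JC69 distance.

Sp1 and Sp2

Sp1–Sp2: 4/30 differ, p = 0.133, d = 0.147.
Sp1–Sp3: 9/30 differ, p = 0.300, d = 0.383.
Sp2–Sp3: 9/30 differ, p = 0.300, d = 0.383.
The smallest distance is between Sp1 and Sp2.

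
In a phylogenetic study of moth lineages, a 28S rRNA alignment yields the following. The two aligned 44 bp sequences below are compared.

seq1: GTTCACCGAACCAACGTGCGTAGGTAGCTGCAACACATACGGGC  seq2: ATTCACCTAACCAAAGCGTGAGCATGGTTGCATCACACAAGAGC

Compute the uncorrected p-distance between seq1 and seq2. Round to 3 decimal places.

The sequences differ at 15 of 44 positions.
p = 15/44 = 0.340909… ≈ 0.341 (to 3 d.p.).

0.341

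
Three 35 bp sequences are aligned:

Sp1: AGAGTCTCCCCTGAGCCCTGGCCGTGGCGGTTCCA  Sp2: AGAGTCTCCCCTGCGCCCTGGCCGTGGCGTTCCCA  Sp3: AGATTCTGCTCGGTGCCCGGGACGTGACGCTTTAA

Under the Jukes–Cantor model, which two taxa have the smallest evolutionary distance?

Sp1 and Sp2

Sp1–Sp2: 3/35 differ, p = 0.086, d = 0.091.
Sp1–Sp3: 11/35 differ, p = 0.314, d = 0.407.
Sp2–Sp3: 12/35 differ, p = 0.343, d = 0.458.
The smallest distance is between Sp1 and Sp2.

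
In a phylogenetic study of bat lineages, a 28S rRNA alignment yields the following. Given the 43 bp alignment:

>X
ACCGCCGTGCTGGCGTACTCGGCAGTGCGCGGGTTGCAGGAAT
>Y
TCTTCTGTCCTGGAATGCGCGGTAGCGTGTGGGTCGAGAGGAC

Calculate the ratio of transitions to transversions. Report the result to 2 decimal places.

Transitions are A↔G and C↔T; transversions are all other mismatches.
Transitions: 13. Transversions: 6.
R = 13/6 = 2.166666… ≈ 2.17 (to 2 d.p.).

2.17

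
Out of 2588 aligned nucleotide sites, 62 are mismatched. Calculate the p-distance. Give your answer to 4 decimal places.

p = 62/2588 = 0.023956… ≈ 0.0240 (to 4 d.p.).

0.0240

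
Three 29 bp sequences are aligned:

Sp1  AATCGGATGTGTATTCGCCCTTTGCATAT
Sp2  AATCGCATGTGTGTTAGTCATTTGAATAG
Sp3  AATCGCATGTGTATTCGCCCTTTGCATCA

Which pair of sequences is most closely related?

Sp1–Sp2: 7/29 differ, p = 0.241, d = 0.291.
Sp1–Sp3: 3/29 differ, p = 0.103, d = 0.111.
Sp2–Sp3: 7/29 differ, p = 0.241, d = 0.291.
The smallest distance is between Sp1 and Sp3.

Sp1 and Sp3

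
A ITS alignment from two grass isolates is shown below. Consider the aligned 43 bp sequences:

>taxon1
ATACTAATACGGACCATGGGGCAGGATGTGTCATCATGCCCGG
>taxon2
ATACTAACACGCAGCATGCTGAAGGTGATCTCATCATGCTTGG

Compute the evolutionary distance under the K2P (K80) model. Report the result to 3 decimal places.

0.349

Of 43 sites, 4 differences are transitions and 8 are transversions, so P = 4/43 ≈ 0.093023 and Q = 8/43 ≈ 0.186047.
Under the Kimura two-parameter model, d = −½ ln(1 − 2P − Q) − ¼ ln(1 − 2Q).
1 − 2P − Q = 0.627907, giving −½ ln(0.627907) = 0.232682.
1 − 2Q = 0.627906, giving −¼ ln(0.627906) = 0.116341.
d = 0.232682 + 0.116341 = 0.349023.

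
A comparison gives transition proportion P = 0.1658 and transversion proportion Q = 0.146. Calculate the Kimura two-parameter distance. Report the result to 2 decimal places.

Under the Kimura two-parameter model, d = −½ ln(1 − 2P − Q) − ¼ ln(1 − 2Q).
1 − 2P − Q = 0.5224, giving −½ ln(0.5224) = 0.324661.
1 − 2Q = 0.708, giving −¼ ln(0.708) = 0.086328.
d = 0.324661 + 0.086328 = 0.410989.

0.41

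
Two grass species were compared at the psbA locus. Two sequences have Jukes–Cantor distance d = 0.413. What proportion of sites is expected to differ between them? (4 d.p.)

p = (3/4)(1 − e^(−4d/3)) = 0.75 × (1 − e^(-0.550667)) = 0.75 × (1 − 0.576565) = 0.317576.

0.3176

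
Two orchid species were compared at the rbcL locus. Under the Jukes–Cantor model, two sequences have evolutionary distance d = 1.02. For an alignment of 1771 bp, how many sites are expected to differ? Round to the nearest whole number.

Invert JC69: p = (3/4)(1 − e^(−4d/3)) = 0.75 × (1 − e^(-1.36)) = 0.75 × (1 − 0.256661) = 0.557504.
Expected differing sites = pL ≈ 0.557504 × 1771 = 987.339584 ≈ 987.

987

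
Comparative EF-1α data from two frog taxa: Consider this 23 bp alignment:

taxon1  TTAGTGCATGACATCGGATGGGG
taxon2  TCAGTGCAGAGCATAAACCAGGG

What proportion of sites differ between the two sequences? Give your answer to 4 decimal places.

0.4348

The sequences differ at 10 of 23 positions (sites 2, 9, 10, 11, 15, 16, 17, 18, 19, 20).
p = 10/23 = 0.434782… ≈ 0.4348 (to 4 d.p.).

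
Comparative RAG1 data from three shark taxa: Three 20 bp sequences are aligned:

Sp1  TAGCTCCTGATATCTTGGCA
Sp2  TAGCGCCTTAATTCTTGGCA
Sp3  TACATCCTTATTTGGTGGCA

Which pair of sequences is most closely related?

Sp1–Sp2: 4/20 differ, p = 0.200, d = 0.233.
Sp1–Sp3: 6/20 differ, p = 0.300, d = 0.383.
Sp2–Sp3: 6/20 differ, p = 0.300, d = 0.383.
The smallest distance is between Sp1 and Sp2.

Sp1 and Sp2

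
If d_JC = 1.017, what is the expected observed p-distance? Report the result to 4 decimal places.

p = (3/4)(1 − e^(−4d/3)) = 0.75 × (1 − e^(-1.356)) = 0.75 × (1 − 0.257689) = 0.556733.

0.5567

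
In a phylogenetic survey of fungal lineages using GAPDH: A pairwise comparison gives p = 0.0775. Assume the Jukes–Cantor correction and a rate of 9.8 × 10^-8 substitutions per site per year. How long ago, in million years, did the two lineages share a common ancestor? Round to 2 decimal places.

0.42

d = −(3/4) ln(1 − 4p/3) = −0.75 ln(1 − 0.103333) = −0.75 ln(0.896667)
  = −0.75 × (-0.109071) = 0.081803 substitutions/site.
Under a molecular clock d = 2μt, so t = d/(2μ) = 0.081803 / (2 × 9.8 × 10^-8) = 0.42 million years.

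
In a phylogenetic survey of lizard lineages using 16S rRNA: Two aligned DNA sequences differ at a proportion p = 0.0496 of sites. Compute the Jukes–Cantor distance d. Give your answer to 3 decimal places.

d = −(3/4) ln(1 − 4p/3) = −0.75 ln(1 − 0.066133) = −0.75 ln(0.933867)
  = −0.75 × (-0.068421) = 0.051316 substitutions/site.

0.051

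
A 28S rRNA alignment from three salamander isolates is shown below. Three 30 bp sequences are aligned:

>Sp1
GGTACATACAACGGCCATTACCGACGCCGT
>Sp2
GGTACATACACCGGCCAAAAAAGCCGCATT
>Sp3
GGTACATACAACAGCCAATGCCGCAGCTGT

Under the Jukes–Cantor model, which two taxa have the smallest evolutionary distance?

Sp1–Sp2: 8/30 differ, p = 0.267, d = 0.330.
Sp1–Sp3: 6/30 differ, p = 0.200, d = 0.233.
Sp2–Sp3: 9/30 differ, p = 0.300, d = 0.383.
The smallest distance is between Sp1 and Sp3.

Sp1 and Sp3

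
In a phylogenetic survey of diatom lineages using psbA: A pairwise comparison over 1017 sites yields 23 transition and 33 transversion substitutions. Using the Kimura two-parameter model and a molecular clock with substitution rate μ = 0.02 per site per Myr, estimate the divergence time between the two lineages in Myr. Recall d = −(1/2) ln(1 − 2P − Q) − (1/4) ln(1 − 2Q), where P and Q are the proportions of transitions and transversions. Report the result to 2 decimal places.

1.43

P = 23/1017 ≈ 0.022616 and Q = 33/1017 ≈ 0.032448.
Under the Kimura two-parameter model, d = −½ ln(1 − 2P − Q) − ¼ ln(1 − 2Q).
1 − 2P − Q = 0.92232, giving −½ ln(0.92232) = 0.040432.
1 − 2Q = 0.935104, giving −¼ ln(0.935104) = 0.016774.
d = 0.040432 + 0.016774 = 0.057206.
Under a molecular clock d = 2μt, so t = d/(2μ) = 0.057206 / (2 × 0.02) = 1.43 Myr.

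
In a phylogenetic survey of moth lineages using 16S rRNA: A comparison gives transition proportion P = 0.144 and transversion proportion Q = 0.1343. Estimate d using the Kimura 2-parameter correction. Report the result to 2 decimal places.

Under the Kimura two-parameter model, d = −½ ln(1 − 2P − Q) − ¼ ln(1 − 2Q).
1 − 2P − Q = 0.5777, giving −½ ln(0.5777) = 0.274350.
1 − 2Q = 0.7314, giving −¼ ln(0.7314) = 0.078199.
d = 0.274350 + 0.078199 = 0.352549.

0.35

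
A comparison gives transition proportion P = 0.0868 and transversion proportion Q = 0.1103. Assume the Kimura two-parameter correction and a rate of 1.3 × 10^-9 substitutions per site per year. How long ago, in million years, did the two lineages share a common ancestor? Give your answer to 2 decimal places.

Under the Kimura two-parameter model, d = −½ ln(1 − 2P − Q) − ¼ ln(1 − 2Q).
1 − 2P − Q = 0.7161, giving −½ ln(0.7161) = 0.166968.
1 − 2Q = 0.7794, giving −¼ ln(0.7794) = 0.062308.
d = 0.166968 + 0.062308 = 0.229276.
Under a molecular clock d = 2μt, so t = d/(2μ) = 0.229276 / (2 × 1.3 × 10^-9) = 88.18 million years.

88.18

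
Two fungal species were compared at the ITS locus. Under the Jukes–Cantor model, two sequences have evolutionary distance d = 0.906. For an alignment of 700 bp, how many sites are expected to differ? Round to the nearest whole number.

368

Invert JC69: p = (3/4)(1 − e^(−4d/3)) = 0.75 × (1 − e^(-1.208)) = 0.75 × (1 − 0.298794) = 0.525905.
Expected differing sites = pL ≈ 0.525905 × 700 = 368.1335 ≈ 368.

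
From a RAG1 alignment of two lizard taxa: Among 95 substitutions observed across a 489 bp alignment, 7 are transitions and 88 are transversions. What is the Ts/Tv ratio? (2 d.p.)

0.08

R = 7/88 = 0.079545… ≈ 0.08 (to 2 d.p.).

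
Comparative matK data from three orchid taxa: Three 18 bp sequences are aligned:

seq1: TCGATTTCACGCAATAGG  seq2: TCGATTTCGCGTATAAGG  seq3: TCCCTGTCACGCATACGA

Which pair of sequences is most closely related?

seq1 and seq2

seq1–seq2: 4/18 differ, p = 0.222, d = 0.264.
seq1–seq3: 7/18 differ, p = 0.389, d = 0.548.
seq2–seq3: 7/18 differ, p = 0.389, d = 0.548.
The smallest distance is between seq1 and seq2.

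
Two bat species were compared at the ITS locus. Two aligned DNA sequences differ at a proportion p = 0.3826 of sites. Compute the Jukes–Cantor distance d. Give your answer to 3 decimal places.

d = −(3/4) ln(1 − 4p/3) = −0.75 ln(1 − 0.510133) = −0.75 ln(0.489867)
  = −0.75 × (-0.713621) = 0.535216 substitutions/site.

0.535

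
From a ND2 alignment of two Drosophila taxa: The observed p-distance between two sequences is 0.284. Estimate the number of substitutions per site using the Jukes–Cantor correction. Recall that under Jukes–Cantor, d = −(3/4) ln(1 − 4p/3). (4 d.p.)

d = −(3/4) ln(1 − 4p/3) = −0.75 ln(1 − 0.378667) = −0.75 ln(0.621333)
  = −0.75 × (-0.475888) = 0.356916 substitutions/site.

0.3569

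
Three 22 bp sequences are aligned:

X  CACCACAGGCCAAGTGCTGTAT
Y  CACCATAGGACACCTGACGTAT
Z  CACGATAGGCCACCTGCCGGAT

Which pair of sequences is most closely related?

Y and Z

X–Y: 6/22 differ, p = 0.273, d = 0.339.
X–Z: 6/22 differ, p = 0.273, d = 0.339.
Y–Z: 4/22 differ, p = 0.182, d = 0.208.
The smallest distance is between Y and Z.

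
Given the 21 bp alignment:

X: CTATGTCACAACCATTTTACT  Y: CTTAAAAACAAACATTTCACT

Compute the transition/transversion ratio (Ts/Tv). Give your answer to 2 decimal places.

0.40

Transitions are A↔G and C↔T; transversions are all other mismatches.
Transitions: 2. Transversions: 5.
R = 2/5 = 0.40.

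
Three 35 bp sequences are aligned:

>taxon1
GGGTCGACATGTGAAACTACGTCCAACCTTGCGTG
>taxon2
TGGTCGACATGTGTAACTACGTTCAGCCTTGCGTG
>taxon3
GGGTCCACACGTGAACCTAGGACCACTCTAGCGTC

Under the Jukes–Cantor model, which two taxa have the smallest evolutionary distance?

taxon1 and taxon2

taxon1–taxon2: 4/35 differ, p = 0.114, d = 0.124.
taxon1–taxon3: 9/35 differ, p = 0.257, d = 0.315.
taxon2–taxon3: 12/35 differ, p = 0.343, d = 0.458.
The smallest distance is between taxon1 and taxon2.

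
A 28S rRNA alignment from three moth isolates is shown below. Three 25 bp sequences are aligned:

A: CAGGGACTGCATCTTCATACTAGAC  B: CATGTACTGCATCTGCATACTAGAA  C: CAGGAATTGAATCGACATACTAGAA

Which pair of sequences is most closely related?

A and B

A–B: 4/25 differ, p = 0.160, d = 0.180.
A–C: 6/25 differ, p = 0.240, d = 0.289.
B–C: 6/25 differ, p = 0.240, d = 0.289.
The smallest distance is between A and B.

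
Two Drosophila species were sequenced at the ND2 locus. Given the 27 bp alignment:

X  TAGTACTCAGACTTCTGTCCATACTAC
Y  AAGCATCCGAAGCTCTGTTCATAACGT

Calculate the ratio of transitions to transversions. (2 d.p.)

3.33

Transitions are A↔G and C↔T; transversions are all other mismatches.
Transitions: 10. Transversions: 3.
R = 10/3 = 3.333333… ≈ 3.33 (to 2 d.p.).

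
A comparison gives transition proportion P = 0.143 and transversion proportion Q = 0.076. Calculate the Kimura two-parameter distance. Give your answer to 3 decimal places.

Under the Kimura two-parameter model, d = −½ ln(1 − 2P − Q) − ¼ ln(1 − 2Q).
1 − 2P − Q = 0.638, giving −½ ln(0.638) = 0.224708.
1 − 2Q = 0.848, giving −¼ ln(0.848) = 0.041219.
d = 0.224708 + 0.041219 = 0.265927.

0.266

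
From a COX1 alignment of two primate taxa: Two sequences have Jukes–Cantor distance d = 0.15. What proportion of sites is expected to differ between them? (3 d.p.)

p = (3/4)(1 − e^(−4d/3)) = 0.75 × (1 − e^(-0.2)) = 0.75 × (1 − 0.818731) = 0.135952.

0.136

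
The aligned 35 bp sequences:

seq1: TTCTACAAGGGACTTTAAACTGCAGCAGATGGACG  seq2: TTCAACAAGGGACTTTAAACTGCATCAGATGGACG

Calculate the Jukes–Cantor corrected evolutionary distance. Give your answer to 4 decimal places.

The sequences differ at 2 of 35 sites (4, 25), so p = 2/35 ≈ 0.057143.
d = −(3/4) ln(1 − 4p/3) = −0.75 ln(1 − 0.076191) = −0.75 ln(0.923809)
  = −0.75 × (-0.079250) = 0.059438 substitutions/site.

0.0594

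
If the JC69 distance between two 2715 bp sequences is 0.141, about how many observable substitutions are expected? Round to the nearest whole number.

349

Invert JC69: p = (3/4)(1 − e^(−4d/3)) = 0.75 × (1 − e^(-0.188)) = 0.75 × (1 − 0.828615) = 0.128539.
Expected differing sites = pL ≈ 0.128539 × 2715 = 348.983385 ≈ 349.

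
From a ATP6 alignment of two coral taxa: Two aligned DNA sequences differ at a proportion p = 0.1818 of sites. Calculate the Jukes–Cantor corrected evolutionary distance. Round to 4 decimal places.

d = −(3/4) ln(1 − 4p/3) = −0.75 ln(1 − 0.2424) = −0.75 ln(0.7576)
  = −0.75 × (-0.277600) = 0.208200 substitutions/site.

0.2082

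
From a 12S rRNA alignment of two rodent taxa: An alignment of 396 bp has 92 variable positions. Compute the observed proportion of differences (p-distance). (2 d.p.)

p = 92/396 = 0.232323… ≈ 0.23 (to 2 d.p.).

0.23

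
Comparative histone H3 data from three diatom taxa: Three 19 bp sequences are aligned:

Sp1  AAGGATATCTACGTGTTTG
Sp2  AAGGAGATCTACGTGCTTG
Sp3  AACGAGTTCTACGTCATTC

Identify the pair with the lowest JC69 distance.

Sp1–Sp2: 2/19 differ, p = 0.105, d = 0.113.
Sp1–Sp3: 6/19 differ, p = 0.316, d = 0.410.
Sp2–Sp3: 5/19 differ, p = 0.263, d = 0.324.
The smallest distance is between Sp1 and Sp2.

Sp1 and Sp2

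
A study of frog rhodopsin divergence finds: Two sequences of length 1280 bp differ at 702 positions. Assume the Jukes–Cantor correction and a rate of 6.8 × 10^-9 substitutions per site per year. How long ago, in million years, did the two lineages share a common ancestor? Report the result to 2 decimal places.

72.46

p = 702/1280 ≈ 0.548438.
d = −(3/4) ln(1 − 4p/3) = −0.75 ln(1 − 0.731251) = −0.75 ln(0.268749)
  = −0.75 × (-1.313977) = 0.985483 substitutions/site.
Under a molecular clock d = 2μt, so t = d/(2μ) = 0.985483 / (2 × 6.8 × 10^-9) = 72.46 million years.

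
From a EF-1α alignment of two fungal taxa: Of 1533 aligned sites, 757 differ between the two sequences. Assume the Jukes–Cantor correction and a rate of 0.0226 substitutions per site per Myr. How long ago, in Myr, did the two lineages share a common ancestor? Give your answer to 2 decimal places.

17.82

p = 757/1533 ≈ 0.493803.
d = −(3/4) ln(1 − 4p/3) = −0.75 ln(1 − 0.658404) = −0.75 ln(0.341596)
  = −0.75 × (-1.074127) = 0.805595 substitutions/site.
Under a molecular clock d = 2μt, so t = d/(2μ) = 0.805595 / (2 × 0.0226) = 17.82 Myr.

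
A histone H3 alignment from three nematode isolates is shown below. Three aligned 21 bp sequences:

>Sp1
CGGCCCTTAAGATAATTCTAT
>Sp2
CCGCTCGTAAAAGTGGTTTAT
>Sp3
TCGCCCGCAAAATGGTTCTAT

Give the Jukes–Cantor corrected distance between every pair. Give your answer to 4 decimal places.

d(Sp1,Sp2) = 0.6355, d(Sp1,Sp3) = 0.4408, d(Sp2,Sp3) = 0.4408

Sp1–Sp2: 9/21 sites differ → p ≈ 0.428571, d = −0.75 ln(1 − 0.571428) = 0.635472 ≈ 0.6355.
Sp1–Sp3: 7/21 sites differ → p ≈ 0.333333, d = −0.75 ln(1 − 0.444444) = 0.440839 ≈ 0.4408.
Sp2–Sp3: 7/21 sites differ → p ≈ 0.333333, d = −0.75 ln(1 − 0.444444) = 0.440839 ≈ 0.4408.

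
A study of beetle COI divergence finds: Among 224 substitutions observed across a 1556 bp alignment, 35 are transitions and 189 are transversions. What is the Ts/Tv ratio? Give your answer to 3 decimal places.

0.185

R = 35/189 = 0.185185… ≈ 0.185 (to 3 d.p.).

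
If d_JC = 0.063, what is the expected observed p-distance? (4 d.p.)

p = (3/4)(1 − e^(−4d/3)) = 0.75 × (1 − e^(-0.084)) = 0.75 × (1 − 0.919431) = 0.060427.

0.0604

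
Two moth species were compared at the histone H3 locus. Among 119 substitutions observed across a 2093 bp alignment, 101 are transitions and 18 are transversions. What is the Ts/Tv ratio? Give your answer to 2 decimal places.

R = 101/18 = 5.611111… ≈ 5.61 (to 2 d.p.).

5.61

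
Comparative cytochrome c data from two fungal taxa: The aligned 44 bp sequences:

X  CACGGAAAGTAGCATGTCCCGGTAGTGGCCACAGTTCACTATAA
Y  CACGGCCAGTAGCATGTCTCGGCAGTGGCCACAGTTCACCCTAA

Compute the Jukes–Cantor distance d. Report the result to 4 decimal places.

0.1505

The sequences differ at 6 of 44 sites (6, 7, 19, 23, 40, 41), so p = 6/44 ≈ 0.136364.
d = −(3/4) ln(1 − 4p/3) = −0.75 ln(1 − 0.181819) = −0.75 ln(0.818181)
  = −0.75 × (-0.200672) = 0.150504 substitutions/site.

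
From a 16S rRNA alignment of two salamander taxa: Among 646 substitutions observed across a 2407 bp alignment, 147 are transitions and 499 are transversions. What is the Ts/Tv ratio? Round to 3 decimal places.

R = 147/499 = 0.294589… ≈ 0.295 (to 3 d.p.).

0.295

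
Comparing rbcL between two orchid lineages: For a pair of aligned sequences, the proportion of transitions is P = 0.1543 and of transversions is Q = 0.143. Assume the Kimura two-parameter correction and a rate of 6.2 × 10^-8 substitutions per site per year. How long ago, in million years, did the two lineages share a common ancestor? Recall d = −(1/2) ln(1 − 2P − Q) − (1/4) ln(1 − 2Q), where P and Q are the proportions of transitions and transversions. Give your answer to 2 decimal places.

3.10

Under the Kimura two-parameter model, d = −½ ln(1 − 2P − Q) − ¼ ln(1 − 2Q).
1 − 2P − Q = 0.5484, giving −½ ln(0.5484) = 0.300375.
1 − 2Q = 0.714, giving −¼ ln(0.714) = 0.084218.
d = 0.300375 + 0.084218 = 0.384593.
Under a molecular clock d = 2μt, so t = d/(2μ) = 0.384593 / (2 × 6.2 × 10^-8) = 3.10 million years.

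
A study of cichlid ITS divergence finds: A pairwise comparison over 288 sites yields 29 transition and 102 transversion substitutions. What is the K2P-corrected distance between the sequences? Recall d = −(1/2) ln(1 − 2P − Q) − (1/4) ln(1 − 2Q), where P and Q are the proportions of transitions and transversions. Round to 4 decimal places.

P = 29/288 ≈ 0.100694 and Q = 102/288 ≈ 0.354167.
Under the Kimura two-parameter model, d = −½ ln(1 − 2P − Q) − ¼ ln(1 − 2Q).
1 − 2P − Q = 0.444445, giving −½ ln(0.444445) = 0.405464.
1 − 2Q = 0.291666, giving −¼ ln(0.291666) = 0.308036.
d = 0.405464 + 0.308036 = 0.713500.

0.7135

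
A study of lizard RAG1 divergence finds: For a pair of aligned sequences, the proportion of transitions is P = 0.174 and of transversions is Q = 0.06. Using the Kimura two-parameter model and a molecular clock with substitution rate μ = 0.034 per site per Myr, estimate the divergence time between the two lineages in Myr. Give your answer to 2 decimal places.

Under the Kimura two-parameter model, d = −½ ln(1 − 2P − Q) − ¼ ln(1 − 2Q).
1 − 2P − Q = 0.592, giving −½ ln(0.592) = 0.262124.
1 − 2Q = 0.88, giving −¼ ln(0.88) = 0.031958.
d = 0.262124 + 0.031958 = 0.294082.
Under a molecular clock d = 2μt, so t = d/(2μ) = 0.294082 / (2 × 0.034) = 4.32 Myr.

4.32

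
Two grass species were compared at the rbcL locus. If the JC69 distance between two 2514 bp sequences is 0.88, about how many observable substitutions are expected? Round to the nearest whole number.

1302

Invert JC69: p = (3/4)(1 − e^(−4d/3)) = 0.75 × (1 − e^(-1.173333)) = 0.75 × (1 − 0.309334) = 0.518000.
Expected differing sites = pL ≈ 0.518000 × 2514 = 1302.252 ≈ 1302.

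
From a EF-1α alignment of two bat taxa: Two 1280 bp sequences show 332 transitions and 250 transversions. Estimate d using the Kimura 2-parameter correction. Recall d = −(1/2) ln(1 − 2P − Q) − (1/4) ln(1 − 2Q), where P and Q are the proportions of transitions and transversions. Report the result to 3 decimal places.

P = 332/1280 = 0.259375 and Q = 250/1280 ≈ 0.195313.
Under the Kimura two-parameter model, d = −½ ln(1 − 2P − Q) − ¼ ln(1 − 2Q).
1 − 2P − Q = 0.285937, giving −½ ln(0.285937) = 0.625992.
1 − 2Q = 0.609374, giving −¼ ln(0.609374) = 0.123831.
d = 0.625992 + 0.123831 = 0.749823.

0.750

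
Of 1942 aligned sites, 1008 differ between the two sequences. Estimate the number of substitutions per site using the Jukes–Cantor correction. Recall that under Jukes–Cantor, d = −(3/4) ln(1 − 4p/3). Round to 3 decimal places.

0.883

p = 1008/1942 ≈ 0.519053.
d = −(3/4) ln(1 − 4p/3) = −0.75 ln(1 − 0.692071) = −0.75 ln(0.307929)
  = −0.75 × (-1.177886) = 0.883415 substitutions/site.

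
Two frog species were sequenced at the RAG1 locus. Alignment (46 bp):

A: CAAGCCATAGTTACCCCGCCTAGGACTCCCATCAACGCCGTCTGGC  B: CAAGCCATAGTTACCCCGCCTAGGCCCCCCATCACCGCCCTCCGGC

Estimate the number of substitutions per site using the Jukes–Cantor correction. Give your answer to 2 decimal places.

The sequences differ at 5 of 46 sites (25, 27, 35, 40, 43), so p = 5/46 ≈ 0.108696.
d = −(3/4) ln(1 − 4p/3) = −0.75 ln(1 − 0.144928) = −0.75 ln(0.855072)
  = −0.75 × (-0.156570) = 0.117428 substitutions/site.

0.12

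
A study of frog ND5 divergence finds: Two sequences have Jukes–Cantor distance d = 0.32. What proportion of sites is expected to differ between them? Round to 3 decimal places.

p = (3/4)(1 − e^(−4d/3)) = 0.75 × (1 − e^(-0.426667)) = 0.75 × (1 − 0.652681) = 0.260489.

0.260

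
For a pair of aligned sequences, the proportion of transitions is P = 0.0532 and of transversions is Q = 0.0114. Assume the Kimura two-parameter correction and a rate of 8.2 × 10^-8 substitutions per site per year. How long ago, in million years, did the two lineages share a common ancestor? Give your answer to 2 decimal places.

0.42

Under the Kimura two-parameter model, d = −½ ln(1 − 2P − Q) − ¼ ln(1 − 2Q).
1 − 2P − Q = 0.8822, giving −½ ln(0.8822) = 0.062668.
1 − 2Q = 0.9772, giving −¼ ln(0.9772) = 0.005766.
d = 0.062668 + 0.005766 = 0.068434.
Under a molecular clock d = 2μt, so t = d/(2μ) = 0.068434 / (2 × 8.2 × 10^-8) = 0.42 million years.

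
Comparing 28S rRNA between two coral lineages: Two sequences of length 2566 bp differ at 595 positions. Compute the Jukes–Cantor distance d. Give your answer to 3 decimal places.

0.277

p = 595/2566 ≈ 0.231878.
d = −(3/4) ln(1 − 4p/3) = −0.75 ln(1 − 0.309171) = −0.75 ln(0.690829)
  = −0.75 × (-0.369863) = 0.277397 substitutions/site.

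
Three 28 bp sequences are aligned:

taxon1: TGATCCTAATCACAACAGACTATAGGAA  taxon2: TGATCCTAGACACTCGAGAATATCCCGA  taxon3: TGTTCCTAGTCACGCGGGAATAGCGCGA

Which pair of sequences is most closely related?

taxon1–taxon2: 10/28 differ, p = 0.357, d = 0.485.
taxon1–taxon3: 11/28 differ, p = 0.393, d = 0.556.
taxon2–taxon3: 6/28 differ, p = 0.214, d = 0.252.
The smallest distance is between taxon2 and taxon3.

taxon2 and taxon3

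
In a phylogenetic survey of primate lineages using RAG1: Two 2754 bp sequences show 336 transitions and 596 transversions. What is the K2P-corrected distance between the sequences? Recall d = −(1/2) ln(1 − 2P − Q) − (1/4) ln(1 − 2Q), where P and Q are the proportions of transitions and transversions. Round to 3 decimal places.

P = 336/2754 ≈ 0.122004 and Q = 596/2754 ≈ 0.216412.
Under the Kimura two-parameter model, d = −½ ln(1 − 2P − Q) − ¼ ln(1 − 2Q).
1 − 2P − Q = 0.53958, giving −½ ln(0.53958) = 0.308482.
1 − 2Q = 0.567176, giving −¼ ln(0.567176) = 0.141771.
d = 0.308482 + 0.141771 = 0.450253.

0.450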